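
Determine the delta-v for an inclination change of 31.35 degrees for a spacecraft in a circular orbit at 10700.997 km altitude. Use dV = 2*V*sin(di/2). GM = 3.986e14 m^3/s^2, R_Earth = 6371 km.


r = 17071.9970 km = 1.7071997e+07 m
V = sqrt(mu/r) = 4831.9951 m/s
di = 31.35 deg = 0.5471607 rad
dV = 2*V*sin(di/2) = 2*4831.9951*sin(0.2735804)
dV = 2611.0204 m/s = 2.6110 km/s

2.6110 km/s


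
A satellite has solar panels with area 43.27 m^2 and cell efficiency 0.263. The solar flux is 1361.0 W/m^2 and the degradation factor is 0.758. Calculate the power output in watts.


P = area * eta * S * degradation
P = 43.27 * 0.263 * 1361.0 * 0.758
P = 11740.0508 W

11740.0508 W


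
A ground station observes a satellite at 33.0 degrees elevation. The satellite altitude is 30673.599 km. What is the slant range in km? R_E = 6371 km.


h = 30673.599 km, el = 33.0 deg
d = -R_E*sin(el) + sqrt((R_E*sin(el))^2 + 2*R_E*h + h^2)
d = -6371.0000*sin(0.5759587) + sqrt((6371.0000*0.544639)^2 + 2*6371.0000*30673.599 + 30673.599^2)
d = 33187.3393 km

33187.3393 km


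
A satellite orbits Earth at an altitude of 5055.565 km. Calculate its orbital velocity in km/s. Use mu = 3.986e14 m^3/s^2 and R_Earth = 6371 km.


r = R_E + alt = 6371.0 + 5055.565 = 11426.5650 km = 1.1426565e+07 m
v = sqrt(mu/r) = sqrt(3.986e14 / 1.1426565e+07) = 5906.2360 m/s = 5.9062 km/s

5.9062 km/s


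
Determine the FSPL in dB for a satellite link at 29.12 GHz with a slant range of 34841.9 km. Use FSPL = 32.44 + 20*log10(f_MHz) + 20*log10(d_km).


f = 29.12 GHz = 29120.0000 MHz
d = 34841.9 km
FSPL = 32.44 + 20*log10(29120.0000) + 20*log10(34841.9)
FSPL = 32.44 + 89.2838 + 90.8420
FSPL = 212.5659 dB

212.5659 dB


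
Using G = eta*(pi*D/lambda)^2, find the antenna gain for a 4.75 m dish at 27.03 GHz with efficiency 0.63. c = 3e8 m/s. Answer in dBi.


lambda = c/f = 3e8 / 2.703e+10 = 0.01109878 m
G = eta*(pi*D/lambda)^2 = 0.63*(pi*4.75/0.01109878)^2
G = 1.1388777e+06 (linear)
G = 10*log10(1.1388777e+06) = 60.5648 dBi

60.5648 dBi


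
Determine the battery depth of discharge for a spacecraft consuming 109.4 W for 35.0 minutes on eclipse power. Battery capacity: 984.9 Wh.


E_used = P * t / 60 = 109.4 * 35.0 / 60 = 63.8167 Wh
DOD = E_used / E_total * 100 = 63.8167 / 984.9 * 100
DOD = 6.4795 %

6.4795 %


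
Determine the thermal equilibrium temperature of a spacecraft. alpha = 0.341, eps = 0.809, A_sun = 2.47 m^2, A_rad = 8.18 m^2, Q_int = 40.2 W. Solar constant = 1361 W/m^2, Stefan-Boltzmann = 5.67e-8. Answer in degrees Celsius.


Numerator = alpha*S*A_sun + Q_int = 0.341*1361*2.47 + 40.2 = 1186.5295 W
Denominator = eps*sigma*A_rad = 0.809*5.67e-8*8.18 = 3.7521905e-07 W/K^4
T^4 = 3.1622314e+09 K^4
T = 237.1365 K = -36.0135 C

-36.0135 degrees Celsius


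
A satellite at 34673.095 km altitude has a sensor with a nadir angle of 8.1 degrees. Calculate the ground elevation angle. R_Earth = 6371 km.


r = R_E + alt = 41044.0950 km
Law of sines in the satellite / Earth-center / ground-point triangle:
  sin(nadir)/R_E = sin(90 + el)/r  =>  cos(el) = (r/R_E)*sin(nadir)
cos(el) = (41044.0950 / 6371.0000) * sin(8.1 deg) = 0.9077325
el = arccos(0.9077325) = 24.8061 deg
(Earth-central angle = 90 - nadir - el = 57.0939 deg)

24.8061 degrees


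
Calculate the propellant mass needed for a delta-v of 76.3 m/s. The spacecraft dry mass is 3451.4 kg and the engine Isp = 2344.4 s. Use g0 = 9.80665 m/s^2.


ve = Isp * g0 = 2344.4 * 9.80665 = 22990.710260 m/s
mass ratio = exp(dv/ve) = exp(76.3/22990.710260) = 1.00332424
m_prop = m_dry * (mr - 1) = 3451.4 * (1.00332424 - 1)
m_prop = 11.4733 kg

11.4733 kg


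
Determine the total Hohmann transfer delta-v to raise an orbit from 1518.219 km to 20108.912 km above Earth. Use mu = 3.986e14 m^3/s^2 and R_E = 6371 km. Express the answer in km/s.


r1 = 7889.2190 km = 7.889219e+06 m
r2 = 26479.9120 km = 2.6479912e+07 m
dv1 = sqrt(mu/r1)*(sqrt(2*r2/(r1+r2)) - 1) = 1715.4257 m/s
dv2 = sqrt(mu/r2)*(1 - sqrt(2*r1/(r1+r2))) = 1251.0059 m/s
total dv = |dv1| + |dv2| = 1715.4257 + 1251.0059 = 2966.4316 m/s = 2.9664 km/s

2.9664 km/s


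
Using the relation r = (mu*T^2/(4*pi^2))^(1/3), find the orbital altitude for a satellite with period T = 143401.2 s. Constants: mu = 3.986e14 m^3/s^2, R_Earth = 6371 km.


T = 143401.2 s
r = (mu*T^2/(4*pi^2))^(1/3) = (3.986e14 * 143401.2^2 / (4*pi^2))^(1/3)
r = 5.9214451e+07 m = 59214.4513 km
alt = r - R_E = 59214.4513 - 6371 = 52843.4513 km

52843.4513 km


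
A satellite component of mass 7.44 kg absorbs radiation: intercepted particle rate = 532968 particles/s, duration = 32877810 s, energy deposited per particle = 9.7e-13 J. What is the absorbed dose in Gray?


Total energy deposited = rate * time * E_per
  = 532968 * 32877810 * 9.7e-13 = 16.9971 J
Dose = E_total / mass = 16.9971 / 7.44
Dose = 2.2846 Gy

2.2846 Gy


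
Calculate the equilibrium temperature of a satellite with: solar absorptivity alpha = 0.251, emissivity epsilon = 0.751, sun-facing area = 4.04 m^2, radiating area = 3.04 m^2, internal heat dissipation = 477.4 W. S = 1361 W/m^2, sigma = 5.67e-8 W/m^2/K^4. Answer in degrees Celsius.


Numerator = alpha*S*A_sun + Q_int = 0.251*1361*4.04 + 477.4 = 1857.5084 W
Denominator = eps*sigma*A_rad = 0.751*5.67e-8*3.04 = 1.2944837e-07 W/K^4
T^4 = 1.4349416e+10 K^4
T = 346.1055 K = 72.9555 C

72.9555 degrees Celsius


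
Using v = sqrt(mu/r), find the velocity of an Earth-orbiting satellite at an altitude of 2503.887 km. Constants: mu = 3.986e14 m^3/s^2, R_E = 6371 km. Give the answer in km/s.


r = R_E + alt = 6371.0 + 2503.887 = 8874.8870 km = 8.874887e+06 m
v = sqrt(mu/r) = sqrt(3.986e14 / 8.874887e+06) = 6701.7347 m/s = 6.7017 km/s

6.7017 km/s


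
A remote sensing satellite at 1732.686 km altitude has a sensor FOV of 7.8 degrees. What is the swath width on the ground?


FOV = 7.8 deg = 0.1361357 rad
swath = 2 * alt * tan(FOV/2) = 2 * 1732.686 * tan(0.06806784)
swath = 2 * 1732.686 * 0.06817316
swath = 236.2454 km

236.2454 km


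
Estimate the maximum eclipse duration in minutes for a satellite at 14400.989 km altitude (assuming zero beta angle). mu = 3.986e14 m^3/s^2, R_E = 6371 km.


r = 20771.9890 km
T = 496.5661 min
Eclipse fraction = arcsin(R_E/r)/pi = arcsin(6371.0000/20771.9890)/pi
= arcsin(0.3067111)/pi = 0.09922855
Eclipse duration = 0.09922855 * 496.5661 = 49.2735 min

49.2735 minutes


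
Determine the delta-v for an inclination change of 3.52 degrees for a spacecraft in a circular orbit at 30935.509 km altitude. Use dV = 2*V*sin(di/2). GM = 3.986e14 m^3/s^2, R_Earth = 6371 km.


r = 37306.5090 km = 3.7306509e+07 m
V = sqrt(mu/r) = 3268.7096 m/s
di = 3.52 deg = 0.06143559 rad
dV = 2*V*sin(di/2) = 2*3268.7096*sin(0.03071779)
dV = 200.7835 m/s = 0.2007835 km/s

0.2008 km/s


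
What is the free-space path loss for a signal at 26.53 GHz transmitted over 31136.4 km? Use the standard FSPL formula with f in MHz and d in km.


f = 26.53 GHz = 26530.0000 MHz
d = 31136.4 km
FSPL = 32.44 + 20*log10(26530.0000) + 20*log10(31136.4)
FSPL = 32.44 + 88.4747 + 89.8654
FSPL = 210.7801 dB

210.7801 dB


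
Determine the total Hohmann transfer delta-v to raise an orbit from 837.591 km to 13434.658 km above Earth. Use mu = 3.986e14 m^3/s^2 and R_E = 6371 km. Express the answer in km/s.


r1 = 7208.5910 km = 7.208591e+06 m
r2 = 19805.6580 km = 1.9805658e+07 m
dv1 = sqrt(mu/r1)*(sqrt(2*r2/(r1+r2)) - 1) = 1568.3688 m/s
dv2 = sqrt(mu/r2)*(1 - sqrt(2*r1/(r1+r2))) = 1208.8405 m/s
total dv = |dv1| + |dv2| = 1568.3688 + 1208.8405 = 2777.2094 m/s = 2.7772 km/s

2.7772 km/s


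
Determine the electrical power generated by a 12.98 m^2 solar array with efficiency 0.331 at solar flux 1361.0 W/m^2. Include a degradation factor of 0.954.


P = area * eta * S * degradation
P = 12.98 * 0.331 * 1361.0 * 0.954
P = 5578.3940 W

5578.3940 W


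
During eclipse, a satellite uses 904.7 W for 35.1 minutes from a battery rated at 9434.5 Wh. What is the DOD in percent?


E_used = P * t / 60 = 904.7 * 35.1 / 60 = 529.2495 Wh
DOD = E_used / E_total * 100 = 529.2495 / 9434.5 * 100
DOD = 5.6097 %

5.6097 %


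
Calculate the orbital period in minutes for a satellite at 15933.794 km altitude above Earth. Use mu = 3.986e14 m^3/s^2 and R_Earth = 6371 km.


r = 22304.7940 km = 2.2304794e+07 m
T = 2*pi*sqrt(r^3/mu) = 2*pi*sqrt(1.1096721e+22 / 3.986e14)
T = 33151.9093 s = 552.5318 min

552.5318 minutes


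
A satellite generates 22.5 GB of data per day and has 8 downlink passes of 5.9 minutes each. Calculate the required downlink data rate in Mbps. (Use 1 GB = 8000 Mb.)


total contact time = 8 * 5.9 * 60 = 2832.0000 s
data = 22.5 GB = 180000.0000 Mb
rate = 180000.0000 / 2832.0000 = 63.5593 Mbps

63.5593 Mbps


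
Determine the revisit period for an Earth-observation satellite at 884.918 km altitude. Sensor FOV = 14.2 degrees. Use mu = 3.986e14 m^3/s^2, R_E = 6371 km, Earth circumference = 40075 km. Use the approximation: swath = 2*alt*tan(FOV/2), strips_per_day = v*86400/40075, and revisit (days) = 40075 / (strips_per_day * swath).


swath = 2*884.918*tan(0.1239184) = 220.4447 km
v = sqrt(mu/r) = 7411.7790 m/s = 7.4118 km/s
strips/day = v*86400/40075 = 7.4118*86400/40075 = 15.9795
coverage/day = strips * swath = 15.9795 * 220.4447 = 3522.5924 km
revisit = 40075 / 3522.5924 = 11.3766 days

11.3766 days


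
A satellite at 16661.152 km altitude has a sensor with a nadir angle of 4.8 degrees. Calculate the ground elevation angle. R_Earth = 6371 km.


r = R_E + alt = 23032.1520 km
Law of sines in the satellite / Earth-center / ground-point triangle:
  sin(nadir)/R_E = sin(90 + el)/r  =>  cos(el) = (r/R_E)*sin(nadir)
cos(el) = (23032.1520 / 6371.0000) * sin(4.8 deg) = 0.3025084
el = arccos(0.3025084) = 72.3917 deg
(Earth-central angle = 90 - nadir - el = 12.8083 deg)

72.3917 degrees


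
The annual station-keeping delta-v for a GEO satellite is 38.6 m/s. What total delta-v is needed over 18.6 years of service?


dV = rate * years = 38.6 * 18.6
dV = 717.9600 m/s

717.9600 m/s


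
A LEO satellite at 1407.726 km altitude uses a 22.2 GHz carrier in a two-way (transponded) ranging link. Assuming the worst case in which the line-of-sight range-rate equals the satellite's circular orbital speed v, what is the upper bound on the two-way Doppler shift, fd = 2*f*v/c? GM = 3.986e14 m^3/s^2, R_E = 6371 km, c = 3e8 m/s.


r = 7.778726e+06 m
v = sqrt(mu/r) = 7158.3744 m/s (worst-case radial velocity)
f = 22.2 GHz = 2.22e+10 Hz
fd = 2*f*v/c = 2*2.22e+10*7158.3744/3.0e+08
fd = 1.0594394e+06 Hz

1.0594e+06 Hz


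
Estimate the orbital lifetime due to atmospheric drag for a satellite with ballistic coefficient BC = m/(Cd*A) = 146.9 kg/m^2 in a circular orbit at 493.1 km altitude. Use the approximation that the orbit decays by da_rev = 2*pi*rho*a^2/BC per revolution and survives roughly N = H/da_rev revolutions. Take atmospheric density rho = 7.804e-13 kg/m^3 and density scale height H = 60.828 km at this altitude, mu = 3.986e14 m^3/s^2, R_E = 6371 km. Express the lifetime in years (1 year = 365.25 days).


a = R_E + alt = 6864.1000 km = 6.8641e+06 m
da_rev = 2*pi*rho*a^2/BC = 2*pi*7.804e-13*(6.8641e+06)^2/146.9 = 1.572688 m per revolution
N = H/da_rev = 60828.0000 m / 1.572688 m = 38677.7320 revolutions
P = 2*pi*sqrt(a^3/mu) = 5659.6115 s
lifetime = N*P = 38677.7320 * 5659.6115 = 2.1890094e+08 s = 2533.5757 days
years = 2533.5757 / 365.25 = 6.9366 years

6.9366 years


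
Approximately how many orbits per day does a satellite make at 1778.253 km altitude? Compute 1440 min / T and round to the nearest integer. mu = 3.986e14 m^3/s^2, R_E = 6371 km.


r = 8.149253e+06 m
T = 2*pi*sqrt(r^3/mu) = 7321.2953 s = 122.0216 min
revs/day = 1440 / 122.0216 = 11.8012
Rounded: 12 revolutions per day

12 revolutions per day


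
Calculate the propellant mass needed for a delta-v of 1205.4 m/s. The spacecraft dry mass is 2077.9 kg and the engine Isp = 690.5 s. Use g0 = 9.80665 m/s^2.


ve = Isp * g0 = 690.5 * 9.80665 = 6771.491825 m/s
mass ratio = exp(dv/ve) = exp(1205.4/6771.491825) = 1.19483846
m_prop = m_dry * (mr - 1) = 2077.9 * (1.19483846 - 1)
m_prop = 404.8548 kg

404.8548 kg


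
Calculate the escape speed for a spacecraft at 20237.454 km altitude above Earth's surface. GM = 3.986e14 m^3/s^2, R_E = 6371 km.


r = 6371.0 + 20237.454 = 26608.4540 km = 2.6608454e+07 m
v_esc = sqrt(2*mu/r) = sqrt(2*3.986e14 / 2.6608454e+07)
v_esc = 5473.6097 m/s = 5.4736 km/s

5.4736 km/s


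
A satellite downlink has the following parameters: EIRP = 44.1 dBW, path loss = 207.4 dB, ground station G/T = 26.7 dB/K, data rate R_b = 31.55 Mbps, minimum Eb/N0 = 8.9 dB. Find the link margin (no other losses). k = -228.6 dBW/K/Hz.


C/N0 = EIRP - FSPL + G/T - k = 44.1 - 207.4 + 26.7 - (-228.6)
C/N0 = 92.0000 dB-Hz
R_b = 31.55 Mbps = 3.155e+07 bps -> 10*log10(R_b) = 74.9900 dB-Hz
Eb/N0 = C/N0 - 10*log10(R_b) = 92.0000 - 74.9900 = 17.0100 dB
Margin = Eb/N0 - Eb/N0_req = 17.0100 - 8.9 = 8.1100 dB (link closes)

8.1100 dB


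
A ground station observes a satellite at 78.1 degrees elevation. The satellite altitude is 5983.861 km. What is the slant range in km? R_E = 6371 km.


h = 5983.861 km, el = 78.1 deg
d = -R_E*sin(el) + sqrt((R_E*sin(el))^2 + 2*R_E*h + h^2)
d = -6371.0000*sin(1.3631) + sqrt((6371.0000*0.978509)^2 + 2*6371.0000*5983.861 + 5983.861^2)
d = 6050.7356 km

6050.7356 km


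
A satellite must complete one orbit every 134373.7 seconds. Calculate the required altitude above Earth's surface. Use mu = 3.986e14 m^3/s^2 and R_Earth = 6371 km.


T = 134373.7 s
r = (mu*T^2/(4*pi^2))^(1/3) = (3.986e14 * 134373.7^2 / (4*pi^2))^(1/3)
r = 5.6702478e+07 m = 56702.4777 km
alt = r - R_E = 56702.4777 - 6371 = 50331.4777 km

50331.4777 km


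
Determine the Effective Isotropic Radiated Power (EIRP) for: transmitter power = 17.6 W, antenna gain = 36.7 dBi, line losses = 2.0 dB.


Pt = 17.6 W = 12.4551 dBW
EIRP = Pt_dBW + Gt - losses = 12.4551 + 36.7 - 2.0 = 47.1551 dBW

47.1551 dBW


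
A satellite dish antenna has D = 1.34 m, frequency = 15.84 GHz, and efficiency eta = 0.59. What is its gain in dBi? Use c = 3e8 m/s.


lambda = c/f = 3e8 / 1.584e+10 = 0.01893939 m
G = eta*(pi*D/lambda)^2 = 0.59*(pi*1.34/0.01893939)^2
G = 29149.3717 (linear)
G = 10*log10(29149.3717) = 44.6463 dBi

44.6463 dBi


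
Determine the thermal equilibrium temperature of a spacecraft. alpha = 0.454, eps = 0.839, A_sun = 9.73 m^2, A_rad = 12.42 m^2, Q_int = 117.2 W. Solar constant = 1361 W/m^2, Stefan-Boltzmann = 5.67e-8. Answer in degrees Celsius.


Numerator = alpha*S*A_sun + Q_int = 0.454*1361*9.73 + 117.2 = 6129.3086 W
Denominator = eps*sigma*A_rad = 0.839*5.67e-8*12.42 = 5.9083555e-07 W/K^4
T^4 = 1.0373967e+10 K^4
T = 319.1437 K = 45.9937 C

45.9937 degrees Celsius


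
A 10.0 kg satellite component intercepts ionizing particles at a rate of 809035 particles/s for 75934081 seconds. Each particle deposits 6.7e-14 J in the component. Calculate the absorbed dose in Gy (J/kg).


Total energy deposited = rate * time * E_per
  = 809035 * 75934081 * 6.7e-14 = 4.1160 J
Dose = E_total / mass = 4.1160 / 10.0
Dose = 0.4116033 Gy

0.4116 Gy


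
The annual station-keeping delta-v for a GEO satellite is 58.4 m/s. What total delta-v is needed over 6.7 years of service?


dV = rate * years = 58.4 * 6.7
dV = 391.2800 m/s

391.2800 m/s


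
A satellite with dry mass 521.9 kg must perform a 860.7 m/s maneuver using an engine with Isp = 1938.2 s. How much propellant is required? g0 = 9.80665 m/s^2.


ve = Isp * g0 = 1938.2 * 9.80665 = 19007.249030 m/s
mass ratio = exp(dv/ve) = exp(860.7/19007.249030) = 1.04632364
m_prop = m_dry * (mr - 1) = 521.9 * (1.04632364 - 1)
m_prop = 24.1763 kg

24.1763 kg


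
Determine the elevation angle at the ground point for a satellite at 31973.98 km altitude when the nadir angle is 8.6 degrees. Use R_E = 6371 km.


r = R_E + alt = 38344.9800 km
Law of sines in the satellite / Earth-center / ground-point triangle:
  sin(nadir)/R_E = sin(90 + el)/r  =>  cos(el) = (r/R_E)*sin(nadir)
cos(el) = (38344.9800 / 6371.0000) * sin(8.6 deg) = 0.9000047
el = arccos(0.9000047) = 25.8413 deg
(Earth-central angle = 90 - nadir - el = 55.5587 deg)

25.8413 degrees


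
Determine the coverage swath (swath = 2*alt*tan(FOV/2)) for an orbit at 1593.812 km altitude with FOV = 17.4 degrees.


FOV = 17.4 deg = 0.3036873 rad
swath = 2 * alt * tan(FOV/2) = 2 * 1593.812 * tan(0.1518436)
swath = 2 * 1593.812 * 0.1530215
swath = 487.7750 km

487.7750 km


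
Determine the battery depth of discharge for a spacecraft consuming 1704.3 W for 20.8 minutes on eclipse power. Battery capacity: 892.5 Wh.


E_used = P * t / 60 = 1704.3 * 20.8 / 60 = 590.8240 Wh
DOD = E_used / E_total * 100 = 590.8240 / 892.5 * 100
DOD = 66.1988 %

66.1988 %


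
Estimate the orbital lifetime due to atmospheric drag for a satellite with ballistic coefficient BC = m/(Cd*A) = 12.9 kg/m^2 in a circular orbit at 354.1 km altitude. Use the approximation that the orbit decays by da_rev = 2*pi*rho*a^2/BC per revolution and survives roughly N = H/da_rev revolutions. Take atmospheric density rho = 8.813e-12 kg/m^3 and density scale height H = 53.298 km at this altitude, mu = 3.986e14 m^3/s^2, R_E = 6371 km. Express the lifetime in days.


a = R_E + alt = 6725.1000 km = 6.7251e+06 m
da_rev = 2*pi*rho*a^2/BC = 2*pi*8.813e-12*(6.7251e+06)^2/12.9 = 194.138389 m per revolution
N = H/da_rev = 53298.0000 m / 194.138389 m = 274.5361 revolutions
P = 2*pi*sqrt(a^3/mu) = 5488.5717 s
lifetime = N*P = 274.5361 * 5488.5717 = 1.5068112e+06 s = 17.4399 days

17.4399 days


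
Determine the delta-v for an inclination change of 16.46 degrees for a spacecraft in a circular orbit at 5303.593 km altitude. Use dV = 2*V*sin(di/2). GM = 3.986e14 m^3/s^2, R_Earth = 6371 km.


r = 11674.5930 km = 1.1674593e+07 m
V = sqrt(mu/r) = 5843.1599 m/s
di = 16.46 deg = 0.2872812 rad
dV = 2*V*sin(di/2) = 2*5843.1599*sin(0.1436406)
dV = 1672.8635 m/s = 1.6729 km/s

1.6729 km/s


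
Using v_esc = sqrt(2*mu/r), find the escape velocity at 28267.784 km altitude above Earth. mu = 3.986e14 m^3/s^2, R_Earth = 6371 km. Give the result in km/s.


r = 6371.0 + 28267.784 = 34638.7840 km = 3.4638784e+07 m
v_esc = sqrt(2*mu/r) = sqrt(2*3.986e14 / 3.4638784e+07)
v_esc = 4797.3602 m/s = 4.7974 km/s

4.7974 km/s


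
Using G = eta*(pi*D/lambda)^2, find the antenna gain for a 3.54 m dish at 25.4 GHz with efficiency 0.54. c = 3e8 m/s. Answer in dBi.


lambda = c/f = 3e8 / 2.54e+10 = 0.01181102 m
G = eta*(pi*D/lambda)^2 = 0.54*(pi*3.54/0.01181102)^2
G = 478767.8212 (linear)
G = 10*log10(478767.8212) = 56.8012 dBi

56.8012 dBi


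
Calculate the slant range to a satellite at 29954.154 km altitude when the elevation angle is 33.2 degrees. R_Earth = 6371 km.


h = 29954.154 km, el = 33.2 deg
d = -R_E*sin(el) + sqrt((R_E*sin(el))^2 + 2*R_E*h + h^2)
d = -6371.0000*sin(0.5794493) + sqrt((6371.0000*0.5475632)^2 + 2*6371.0000*29954.154 + 29954.154^2)
d = 32443.3127 km

32443.3127 km


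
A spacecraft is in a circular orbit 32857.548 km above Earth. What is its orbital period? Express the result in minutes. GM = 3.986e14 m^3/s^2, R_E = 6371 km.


r = 39228.5480 km = 3.9228548e+07 m
T = 2*pi*sqrt(r^3/mu) = 2*pi*sqrt(6.0367988e+22 / 3.986e14)
T = 77324.0462 s = 1288.7341 min

1288.7341 minutes


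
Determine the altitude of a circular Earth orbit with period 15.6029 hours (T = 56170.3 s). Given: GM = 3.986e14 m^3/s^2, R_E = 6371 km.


T = 56170.3 s
r = (mu*T^2/(4*pi^2))^(1/3) = (3.986e14 * 56170.3^2 / (4*pi^2))^(1/3)
r = 3.1700323e+07 m = 31700.3226 km
alt = r - R_E = 31700.3226 - 6371 = 25329.3226 km

25329.3226 km


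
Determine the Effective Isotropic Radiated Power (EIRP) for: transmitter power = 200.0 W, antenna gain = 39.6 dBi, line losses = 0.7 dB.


Pt = 200.0 W = 23.0103 dBW
EIRP = Pt_dBW + Gt - losses = 23.0103 + 39.6 - 0.7 = 61.9103 dBW

61.9103 dBW


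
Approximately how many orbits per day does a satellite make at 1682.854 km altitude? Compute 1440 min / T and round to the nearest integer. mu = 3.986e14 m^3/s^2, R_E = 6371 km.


r = 8.053854e+06 m
T = 2*pi*sqrt(r^3/mu) = 7193.1125 s = 119.8852 min
revs/day = 1440 / 119.8852 = 12.0115
Rounded: 12 revolutions per day

12 revolutions per day


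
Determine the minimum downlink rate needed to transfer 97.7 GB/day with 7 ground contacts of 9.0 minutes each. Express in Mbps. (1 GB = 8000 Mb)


total contact time = 7 * 9.0 * 60 = 3780.0000 s
data = 97.7 GB = 781600.0000 Mb
rate = 781600.0000 / 3780.0000 = 206.7725 Mbps

206.7725 Mbps


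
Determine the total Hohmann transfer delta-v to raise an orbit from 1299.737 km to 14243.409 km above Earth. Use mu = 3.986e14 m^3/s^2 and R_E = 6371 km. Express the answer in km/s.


r1 = 7670.7370 km = 7.670737e+06 m
r2 = 20614.4090 km = 2.0614409e+07 m
dv1 = sqrt(mu/r1)*(sqrt(2*r2/(r1+r2)) - 1) = 1494.4608 m/s
dv2 = sqrt(mu/r2)*(1 - sqrt(2*r1/(r1+r2))) = 1158.8182 m/s
total dv = |dv1| + |dv2| = 1494.4608 + 1158.8182 = 2653.2789 m/s = 2.6533 km/s

2.6533 km/s


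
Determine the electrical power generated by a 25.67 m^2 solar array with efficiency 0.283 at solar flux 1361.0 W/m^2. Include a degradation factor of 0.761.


P = area * eta * S * degradation
P = 25.67 * 0.283 * 1361.0 * 0.761
P = 7524.1091 W

7524.1091 W


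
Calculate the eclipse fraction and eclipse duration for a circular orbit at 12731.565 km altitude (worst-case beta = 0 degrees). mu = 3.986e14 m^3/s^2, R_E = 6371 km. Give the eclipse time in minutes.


r = 19102.5650 km
T = 437.9227 min
Eclipse fraction = arcsin(R_E/r)/pi = arcsin(6371.0000/19102.5650)/pi
= arcsin(0.3335154)/pi = 0.1082349
Eclipse duration = 0.1082349 * 437.9227 = 47.3985 min

47.3985 minutes


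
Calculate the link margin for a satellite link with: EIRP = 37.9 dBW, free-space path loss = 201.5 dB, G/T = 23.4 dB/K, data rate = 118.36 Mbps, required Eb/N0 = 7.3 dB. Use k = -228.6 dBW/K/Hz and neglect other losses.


C/N0 = EIRP - FSPL + G/T - k = 37.9 - 201.5 + 23.4 - (-228.6)
C/N0 = 88.4000 dB-Hz
R_b = 118.36 Mbps = 1.1836e+08 bps -> 10*log10(R_b) = 80.7320 dB-Hz
Eb/N0 = C/N0 - 10*log10(R_b) = 88.4000 - 80.7320 = 7.6680 dB
Margin = Eb/N0 - Eb/N0_req = 7.6680 - 7.3 = 0.3679504 dB (link closes)

0.3680 dB


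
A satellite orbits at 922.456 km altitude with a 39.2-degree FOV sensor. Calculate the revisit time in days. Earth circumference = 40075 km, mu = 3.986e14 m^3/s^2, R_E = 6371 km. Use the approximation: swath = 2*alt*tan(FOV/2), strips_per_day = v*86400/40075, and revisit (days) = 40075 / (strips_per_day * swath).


swath = 2*922.456*tan(0.3420845) = 656.9436 km
v = sqrt(mu/r) = 7392.6810 m/s = 7.3927 km/s
strips/day = v*86400/40075 = 7.3927*86400/40075 = 15.9383
coverage/day = strips * swath = 15.9383 * 656.9436 = 10470.5687 km
revisit = 40075 / 10470.5687 = 3.8274 days

3.8274 days


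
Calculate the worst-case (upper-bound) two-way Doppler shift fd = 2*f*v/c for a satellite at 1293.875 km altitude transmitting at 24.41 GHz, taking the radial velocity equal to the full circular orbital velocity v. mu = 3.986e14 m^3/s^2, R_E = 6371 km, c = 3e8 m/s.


r = 7.664875e+06 m
v = sqrt(mu/r) = 7211.3423 m/s (worst-case radial velocity)
f = 24.41 GHz = 2.441e+10 Hz
fd = 2*f*v/c = 2*2.441e+10*7211.3423/3.0e+08
fd = 1.1735258e+06 Hz

1.1735e+06 Hz


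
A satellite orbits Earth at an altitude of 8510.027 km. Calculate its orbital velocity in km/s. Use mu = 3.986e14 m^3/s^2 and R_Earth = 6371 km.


r = R_E + alt = 6371.0 + 8510.027 = 14881.0270 km = 1.4881027e+07 m
v = sqrt(mu/r) = sqrt(3.986e14 / 1.4881027e+07) = 5175.4986 m/s = 5.1755 km/s

5.1755 km/s


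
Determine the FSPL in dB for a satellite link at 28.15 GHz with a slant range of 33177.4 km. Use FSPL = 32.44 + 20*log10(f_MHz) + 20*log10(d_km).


f = 28.15 GHz = 28150.0000 MHz
d = 33177.4 km
FSPL = 32.44 + 20*log10(28150.0000) + 20*log10(33177.4)
FSPL = 32.44 + 88.9896 + 90.4168
FSPL = 211.8464 dB

211.8464 dB


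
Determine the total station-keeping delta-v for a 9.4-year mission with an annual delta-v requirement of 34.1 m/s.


dV = rate * years = 34.1 * 9.4
dV = 320.5400 m/s

320.5400 m/s


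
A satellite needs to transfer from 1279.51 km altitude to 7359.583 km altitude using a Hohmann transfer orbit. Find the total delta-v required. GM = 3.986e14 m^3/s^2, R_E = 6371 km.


r1 = 7650.5100 km = 7.65051e+06 m
r2 = 13730.5830 km = 1.3730583e+07 m
dv1 = sqrt(mu/r1)*(sqrt(2*r2/(r1+r2)) - 1) = 962.1673 m/s
dv2 = sqrt(mu/r2)*(1 - sqrt(2*r1/(r1+r2))) = 830.0091 m/s
total dv = |dv1| + |dv2| = 962.1673 + 830.0091 = 1792.1764 m/s = 1.7922 km/s

1.7922 km/s


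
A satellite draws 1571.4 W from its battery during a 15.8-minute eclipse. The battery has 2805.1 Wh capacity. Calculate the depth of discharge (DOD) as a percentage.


E_used = P * t / 60 = 1571.4 * 15.8 / 60 = 413.8020 Wh
DOD = E_used / E_total * 100 = 413.8020 / 2805.1 * 100
DOD = 14.7518 %

14.7518 %


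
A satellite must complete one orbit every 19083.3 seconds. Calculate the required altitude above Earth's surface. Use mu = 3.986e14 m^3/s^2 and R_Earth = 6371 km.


T = 19083.3 s
r = (mu*T^2/(4*pi^2))^(1/3) = (3.986e14 * 19083.3^2 / (4*pi^2))^(1/3)
r = 1.5434581e+07 m = 15434.5808 km
alt = r - R_E = 15434.5808 - 6371 = 9063.5808 km

9063.5808 km


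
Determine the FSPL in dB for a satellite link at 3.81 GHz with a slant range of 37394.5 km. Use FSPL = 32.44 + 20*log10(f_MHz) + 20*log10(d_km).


f = 3.81 GHz = 3810.0000 MHz
d = 37394.5 km
FSPL = 32.44 + 20*log10(3810.0000) + 20*log10(37394.5)
FSPL = 32.44 + 71.6185 + 91.4562
FSPL = 195.5147 dB

195.5147 dB


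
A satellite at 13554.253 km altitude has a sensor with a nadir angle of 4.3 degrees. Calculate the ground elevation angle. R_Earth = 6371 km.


r = R_E + alt = 19925.2530 km
Law of sines in the satellite / Earth-center / ground-point triangle:
  sin(nadir)/R_E = sin(90 + el)/r  =>  cos(el) = (r/R_E)*sin(nadir)
cos(el) = (19925.2530 / 6371.0000) * sin(4.3 deg) = 0.2344954
el = arccos(0.2344954) = 76.4381 deg
(Earth-central angle = 90 - nadir - el = 9.2619 deg)

76.4381 degrees


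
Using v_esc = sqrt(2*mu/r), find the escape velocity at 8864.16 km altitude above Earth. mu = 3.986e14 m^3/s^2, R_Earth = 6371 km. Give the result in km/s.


r = 6371.0 + 8864.16 = 15235.1600 km = 1.523516e+07 m
v_esc = sqrt(2*mu/r) = sqrt(2*3.986e14 / 1.523516e+07)
v_esc = 7233.6940 m/s = 7.2337 km/s

7.2337 km/s


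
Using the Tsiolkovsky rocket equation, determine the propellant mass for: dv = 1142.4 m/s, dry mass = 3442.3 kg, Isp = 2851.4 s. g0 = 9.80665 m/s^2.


ve = Isp * g0 = 2851.4 * 9.80665 = 27962.681810 m/s
mass ratio = exp(dv/ve) = exp(1142.4/27962.681810) = 1.04170048
m_prop = m_dry * (mr - 1) = 3442.3 * (1.04170048 - 1)
m_prop = 143.5455 kg

143.5455 kg


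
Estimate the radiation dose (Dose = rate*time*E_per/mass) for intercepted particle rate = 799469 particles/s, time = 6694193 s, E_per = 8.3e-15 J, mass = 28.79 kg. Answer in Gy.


Total energy deposited = rate * time * E_per
  = 799469 * 6694193 * 8.3e-15 = 0.04441994 J
Dose = E_total / mass = 0.04441994 / 28.79
Dose = 0.001542895 Gy

0.0015 Gy


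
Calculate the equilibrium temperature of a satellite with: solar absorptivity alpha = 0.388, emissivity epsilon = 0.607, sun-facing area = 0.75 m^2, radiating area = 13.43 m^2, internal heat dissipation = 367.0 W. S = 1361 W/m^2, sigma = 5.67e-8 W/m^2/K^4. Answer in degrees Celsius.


Numerator = alpha*S*A_sun + Q_int = 0.388*1361*0.75 + 367.0 = 763.0510 W
Denominator = eps*sigma*A_rad = 0.607*5.67e-8*13.43 = 4.6221897e-07 W/K^4
T^4 = 1.6508431e+09 K^4
T = 201.5703 K = -71.5797 C

-71.5797 degrees Celsius


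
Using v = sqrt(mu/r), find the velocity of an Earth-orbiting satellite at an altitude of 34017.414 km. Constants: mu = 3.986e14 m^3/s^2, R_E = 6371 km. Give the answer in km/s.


r = R_E + alt = 6371.0 + 34017.414 = 40388.4140 km = 4.0388414e+07 m
v = sqrt(mu/r) = sqrt(3.986e14 / 4.0388414e+07) = 3141.5230 m/s = 3.1415 km/s

3.1415 km/s


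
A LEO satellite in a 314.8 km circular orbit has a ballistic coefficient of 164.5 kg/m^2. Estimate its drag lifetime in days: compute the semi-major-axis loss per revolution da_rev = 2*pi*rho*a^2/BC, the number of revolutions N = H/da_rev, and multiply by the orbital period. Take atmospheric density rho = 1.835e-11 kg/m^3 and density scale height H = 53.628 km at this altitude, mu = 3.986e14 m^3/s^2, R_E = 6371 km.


a = R_E + alt = 6685.8000 km = 6.6858e+06 m
da_rev = 2*pi*rho*a^2/BC = 2*pi*1.835e-11*(6.6858e+06)^2/164.5 = 31.329740 m per revolution
N = H/da_rev = 53628.0000 m / 31.329740 m = 1711.7282 revolutions
P = 2*pi*sqrt(a^3/mu) = 5440.5310 s
lifetime = N*P = 1711.7282 * 5440.5310 = 9.3127104e+06 s = 107.7860 days

107.7860 days


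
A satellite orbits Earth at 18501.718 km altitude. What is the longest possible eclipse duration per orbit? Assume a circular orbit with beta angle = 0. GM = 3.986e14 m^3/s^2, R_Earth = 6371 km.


r = 24872.7180 km
T = 650.6461 min
Eclipse fraction = arcsin(R_E/r)/pi = arcsin(6371.0000/24872.7180)/pi
= arcsin(0.2561441)/pi = 0.08245216
Eclipse duration = 0.08245216 * 650.6461 = 53.6472 min

53.6472 minutes


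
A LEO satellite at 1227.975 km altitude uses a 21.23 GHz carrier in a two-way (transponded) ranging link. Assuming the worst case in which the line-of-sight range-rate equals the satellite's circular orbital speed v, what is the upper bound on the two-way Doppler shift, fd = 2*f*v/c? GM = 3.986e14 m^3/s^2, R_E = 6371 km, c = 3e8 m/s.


r = 7.598975e+06 m
v = sqrt(mu/r) = 7242.5440 m/s (worst-case radial velocity)
f = 21.23 GHz = 2.123e+10 Hz
fd = 2*f*v/c = 2*2.123e+10*7242.5440/3.0e+08
fd = 1.0250614e+06 Hz

1.0251e+06 Hz


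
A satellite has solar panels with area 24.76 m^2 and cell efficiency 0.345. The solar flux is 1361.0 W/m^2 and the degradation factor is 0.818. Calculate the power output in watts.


P = area * eta * S * degradation
P = 24.76 * 0.345 * 1361.0 * 0.818
P = 9510.0142 W

9510.0142 W


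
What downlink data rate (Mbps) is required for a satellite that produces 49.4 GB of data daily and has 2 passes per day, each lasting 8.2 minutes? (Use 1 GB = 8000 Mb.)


total contact time = 2 * 8.2 * 60 = 984.0000 s
data = 49.4 GB = 395200.0000 Mb
rate = 395200.0000 / 984.0000 = 401.6260 Mbps

401.6260 Mbps


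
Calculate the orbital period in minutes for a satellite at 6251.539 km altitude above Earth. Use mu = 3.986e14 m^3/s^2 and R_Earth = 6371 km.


r = 12622.5390 km = 1.2622539e+07 m
T = 2*pi*sqrt(r^3/mu) = 2*pi*sqrt(2.0111301e+21 / 3.986e14)
T = 14113.3887 s = 235.2231 min

235.2231 minutes


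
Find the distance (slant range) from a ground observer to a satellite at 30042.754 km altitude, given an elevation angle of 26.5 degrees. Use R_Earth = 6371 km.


h = 30042.754 km, el = 26.5 deg
d = -R_E*sin(el) + sqrt((R_E*sin(el))^2 + 2*R_E*h + h^2)
d = -6371.0000*sin(0.4625123) + sqrt((6371.0000*0.4461978)^2 + 2*6371.0000*30042.754 + 30042.754^2)
d = 33121.8804 km

33121.8804 km


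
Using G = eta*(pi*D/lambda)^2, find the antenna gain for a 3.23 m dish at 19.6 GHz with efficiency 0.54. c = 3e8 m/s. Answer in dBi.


lambda = c/f = 3e8 / 1.96e+10 = 0.01530612 m
G = eta*(pi*D/lambda)^2 = 0.54*(pi*3.23/0.01530612)^2
G = 237338.4945 (linear)
G = 10*log10(237338.4945) = 53.7537 dBi

53.7537 dBi


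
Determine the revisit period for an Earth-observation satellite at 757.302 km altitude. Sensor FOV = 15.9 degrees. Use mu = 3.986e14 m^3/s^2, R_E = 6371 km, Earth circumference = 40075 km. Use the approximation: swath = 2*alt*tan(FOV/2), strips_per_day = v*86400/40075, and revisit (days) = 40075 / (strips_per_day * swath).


swath = 2*757.302*tan(0.1387537) = 211.5160 km
v = sqrt(mu/r) = 7477.8302 m/s = 7.4778 km/s
strips/day = v*86400/40075 = 7.4778*86400/40075 = 16.1219
coverage/day = strips * swath = 16.1219 * 211.5160 = 3410.0370 km
revisit = 40075 / 3410.0370 = 11.7521 days

11.7521 days


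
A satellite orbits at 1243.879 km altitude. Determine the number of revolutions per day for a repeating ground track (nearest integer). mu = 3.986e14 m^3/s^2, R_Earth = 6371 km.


r = 7.614879e+06 m
T = 2*pi*sqrt(r^3/mu) = 6613.1098 s = 110.2185 min
revs/day = 1440 / 110.2185 = 13.0650
Rounded: 13 revolutions per day

13 revolutions per day


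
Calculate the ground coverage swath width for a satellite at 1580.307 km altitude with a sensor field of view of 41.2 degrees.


FOV = 41.2 deg = 0.7190757 rad
swath = 2 * alt * tan(FOV/2) = 2 * 1580.307 * tan(0.3595378)
swath = 2 * 1580.307 * 0.3758753
swath = 1187.9967 km

1187.9967 km


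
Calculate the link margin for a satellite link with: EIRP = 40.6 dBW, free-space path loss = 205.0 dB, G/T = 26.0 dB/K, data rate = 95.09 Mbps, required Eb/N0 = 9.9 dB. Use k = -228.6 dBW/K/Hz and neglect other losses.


C/N0 = EIRP - FSPL + G/T - k = 40.6 - 205.0 + 26.0 - (-228.6)
C/N0 = 90.2000 dB-Hz
R_b = 95.09 Mbps = 9.509e+07 bps -> 10*log10(R_b) = 79.7813 dB-Hz
Eb/N0 = C/N0 - 10*log10(R_b) = 90.2000 - 79.7813 = 10.4187 dB
Margin = Eb/N0 - Eb/N0_req = 10.4187 - 9.9 = 0.5186515 dB (link closes)

0.5187 dB


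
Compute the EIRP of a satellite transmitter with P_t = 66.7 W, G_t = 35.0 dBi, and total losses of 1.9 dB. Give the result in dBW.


Pt = 66.7 W = 18.2413 dBW
EIRP = Pt_dBW + Gt - losses = 18.2413 + 35.0 - 1.9 = 51.3413 dBW

51.3413 dBW


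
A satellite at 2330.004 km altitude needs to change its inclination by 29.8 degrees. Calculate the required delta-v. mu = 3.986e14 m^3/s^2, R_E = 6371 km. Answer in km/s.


r = 8701.0040 km = 8.701004e+06 m
V = sqrt(mu/r) = 6768.3680 m/s
di = 29.8 deg = 0.5201081 rad
dV = 2*V*sin(di/2) = 2*6768.3680*sin(0.2600541)
dV = 3480.7387 m/s = 3.4807 km/s

3.4807 km/s


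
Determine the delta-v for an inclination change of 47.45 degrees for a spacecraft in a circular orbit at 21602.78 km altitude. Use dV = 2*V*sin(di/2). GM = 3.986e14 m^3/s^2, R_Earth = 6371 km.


r = 27973.7800 km = 2.797378e+07 m
V = sqrt(mu/r) = 3774.7924 m/s
di = 47.45 deg = 0.8281587 rad
dV = 2*V*sin(di/2) = 2*3774.7924*sin(0.4140794)
dV = 3037.5548 m/s = 3.0376 km/s

3.0376 km/s


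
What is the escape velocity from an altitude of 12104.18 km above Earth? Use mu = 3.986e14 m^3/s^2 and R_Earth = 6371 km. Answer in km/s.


r = 6371.0 + 12104.18 = 18475.1800 km = 1.847518e+07 m
v_esc = sqrt(2*mu/r) = sqrt(2*3.986e14 / 1.847518e+07)
v_esc = 6568.8494 m/s = 6.5688 km/s

6.5688 km/s


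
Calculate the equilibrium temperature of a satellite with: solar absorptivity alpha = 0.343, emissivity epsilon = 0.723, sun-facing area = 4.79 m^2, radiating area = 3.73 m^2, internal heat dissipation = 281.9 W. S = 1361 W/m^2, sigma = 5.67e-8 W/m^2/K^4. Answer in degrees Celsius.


Numerator = alpha*S*A_sun + Q_int = 0.343*1361*4.79 + 281.9 = 2517.9822 W
Denominator = eps*sigma*A_rad = 0.723*5.67e-8*3.73 = 1.5290799e-07 W/K^4
T^4 = 1.6467302e+10 K^4
T = 358.2248 K = 85.0748 C

85.0748 degrees Celsius


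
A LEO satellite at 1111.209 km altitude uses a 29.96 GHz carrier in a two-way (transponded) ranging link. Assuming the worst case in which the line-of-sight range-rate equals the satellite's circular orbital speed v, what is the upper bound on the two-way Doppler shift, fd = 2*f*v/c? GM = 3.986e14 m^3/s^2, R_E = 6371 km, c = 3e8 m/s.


r = 7.482209e+06 m
v = sqrt(mu/r) = 7298.8381 m/s (worst-case radial velocity)
f = 29.96 GHz = 2.996e+10 Hz
fd = 2*f*v/c = 2*2.996e+10*7298.8381/3.0e+08
fd = 1.4578213e+06 Hz

1.4578e+06 Hz


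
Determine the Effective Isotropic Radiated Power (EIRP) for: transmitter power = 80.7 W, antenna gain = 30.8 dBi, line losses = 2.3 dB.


Pt = 80.7 W = 19.0687 dBW
EIRP = Pt_dBW + Gt - losses = 19.0687 + 30.8 - 2.3 = 47.5687 dBW

47.5687 dBW


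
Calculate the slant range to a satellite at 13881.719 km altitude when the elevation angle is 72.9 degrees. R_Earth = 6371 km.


h = 13881.719 km, el = 72.9 deg
d = -R_E*sin(el) + sqrt((R_E*sin(el))^2 + 2*R_E*h + h^2)
d = -6371.0000*sin(1.2723) + sqrt((6371.0000*0.955793)^2 + 2*6371.0000*13881.719 + 13881.719^2)
d = 14076.5361 km

14076.5361 km


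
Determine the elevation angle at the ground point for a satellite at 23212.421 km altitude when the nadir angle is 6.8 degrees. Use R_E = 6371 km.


r = R_E + alt = 29583.4210 km
Law of sines in the satellite / Earth-center / ground-point triangle:
  sin(nadir)/R_E = sin(90 + el)/r  =>  cos(el) = (r/R_E)*sin(nadir)
cos(el) = (29583.4210 / 6371.0000) * sin(6.8 deg) = 0.5498029
el = arccos(0.5498029) = 56.6465 deg
(Earth-central angle = 90 - nadir - el = 26.5535 deg)

56.6465 degrees


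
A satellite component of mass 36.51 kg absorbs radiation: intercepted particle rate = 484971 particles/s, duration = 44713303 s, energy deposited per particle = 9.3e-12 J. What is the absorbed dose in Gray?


Total energy deposited = rate * time * E_per
  = 484971 * 44713303 * 9.3e-12 = 201.6673 J
Dose = E_total / mass = 201.6673 / 36.51
Dose = 5.5236 Gy

5.5236 Gy


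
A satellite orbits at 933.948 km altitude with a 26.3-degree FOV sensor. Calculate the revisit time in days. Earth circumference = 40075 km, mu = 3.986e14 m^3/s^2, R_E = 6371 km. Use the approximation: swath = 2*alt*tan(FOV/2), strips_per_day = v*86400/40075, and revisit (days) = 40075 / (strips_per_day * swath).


swath = 2*933.948*tan(0.2295108) = 436.3917 km
v = sqrt(mu/r) = 7386.8637 m/s = 7.3869 km/s
strips/day = v*86400/40075 = 7.3869*86400/40075 = 15.9258
coverage/day = strips * swath = 15.9258 * 436.3917 = 6949.8713 km
revisit = 40075 / 6949.8713 = 5.7663 days

5.7663 days


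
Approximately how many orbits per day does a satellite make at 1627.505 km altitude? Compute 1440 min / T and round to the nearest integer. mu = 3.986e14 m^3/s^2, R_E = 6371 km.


r = 7.998505e+06 m
T = 2*pi*sqrt(r^3/mu) = 7119.0895 s = 118.6515 min
revs/day = 1440 / 118.6515 = 12.1364
Rounded: 12 revolutions per day

12 revolutions per day


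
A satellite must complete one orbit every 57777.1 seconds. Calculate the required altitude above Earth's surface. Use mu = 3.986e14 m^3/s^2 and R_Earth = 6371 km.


T = 57777.1 s
r = (mu*T^2/(4*pi^2))^(1/3) = (3.986e14 * 57777.1^2 / (4*pi^2))^(1/3)
r = 3.230202e+07 m = 32302.0198 km
alt = r - R_E = 32302.0198 - 6371 = 25931.0198 km

25931.0198 km


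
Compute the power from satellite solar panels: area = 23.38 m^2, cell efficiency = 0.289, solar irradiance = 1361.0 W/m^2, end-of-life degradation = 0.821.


P = area * eta * S * degradation
P = 23.38 * 0.289 * 1361.0 * 0.821
P = 7549.9423 W

7549.9423 W


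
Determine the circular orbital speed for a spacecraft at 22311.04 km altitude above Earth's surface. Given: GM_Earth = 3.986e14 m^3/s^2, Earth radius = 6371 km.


r = R_E + alt = 6371.0 + 22311.04 = 28682.0400 km = 2.868204e+07 m
v = sqrt(mu/r) = sqrt(3.986e14 / 2.868204e+07) = 3727.8946 m/s = 3.7279 km/s

3.7279 km/s


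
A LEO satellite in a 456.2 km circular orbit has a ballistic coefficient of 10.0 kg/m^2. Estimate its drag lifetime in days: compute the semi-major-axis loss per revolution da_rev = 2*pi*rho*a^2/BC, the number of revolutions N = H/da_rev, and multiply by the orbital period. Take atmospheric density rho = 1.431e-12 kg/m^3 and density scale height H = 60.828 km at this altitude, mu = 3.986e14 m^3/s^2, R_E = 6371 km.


a = R_E + alt = 6827.2000 km = 6.8272e+06 m
da_rev = 2*pi*rho*a^2/BC = 2*pi*1.431e-12*(6.8272e+06)^2/10.0 = 41.908754 m per revolution
N = H/da_rev = 60828.0000 m / 41.908754 m = 1451.4390 revolutions
P = 2*pi*sqrt(a^3/mu) = 5614.0356 s
lifetime = N*P = 1451.4390 * 5614.0356 = 8.1484301e+06 s = 94.3105 days

94.3105 days


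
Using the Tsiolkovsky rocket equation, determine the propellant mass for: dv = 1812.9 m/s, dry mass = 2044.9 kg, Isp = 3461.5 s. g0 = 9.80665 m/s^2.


ve = Isp * g0 = 3461.5 * 9.80665 = 33945.718975 m/s
mass ratio = exp(dv/ve) = exp(1812.9/33945.718975) = 1.05485767
m_prop = m_dry * (mr - 1) = 2044.9 * (1.05485767 - 1)
m_prop = 112.1785 kg

112.1785 kg


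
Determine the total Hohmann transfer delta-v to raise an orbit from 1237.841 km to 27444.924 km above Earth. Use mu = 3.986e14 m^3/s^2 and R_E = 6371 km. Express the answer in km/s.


r1 = 7608.8410 km = 7.608841e+06 m
r2 = 33815.9240 km = 3.3815924e+07 m
dv1 = sqrt(mu/r1)*(sqrt(2*r2/(r1+r2)) - 1) = 2010.3058 m/s
dv2 = sqrt(mu/r2)*(1 - sqrt(2*r1/(r1+r2))) = 1352.3655 m/s
total dv = |dv1| + |dv2| = 2010.3058 + 1352.3655 = 3362.6713 m/s = 3.3627 km/s

3.3627 km/s
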